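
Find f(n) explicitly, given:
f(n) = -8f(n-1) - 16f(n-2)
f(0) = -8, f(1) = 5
Characteristic equation: x² + 8x + 16 = 0, which is (x - (-4))².
Repeated root r = -4.
General solution: f(n) = (A + Bn)·(-4)^n.
From f(0) = -8: A = -8.
From f(1) = 5: (A + B)·(-4) = 5 ⇒ B = \frac{27}{4}.
So f(n) = \left(\frac{27 n}{4} - 8\right) \cdot (-4)^n.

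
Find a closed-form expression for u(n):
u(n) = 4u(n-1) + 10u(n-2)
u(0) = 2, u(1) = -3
Characteristic equation: x² - 4x - 10 = 0.
Discriminant Δ = (4)² + 4·(10) = 56.
Roots r₁,₂ = (4 ± √56)/2, so r₁ = 2 + \sqrt{14}, r₂ = 2 - \sqrt{14}.
General solution: u(n) = A·r₁^n + B·r₂^n.
From the initial conditions, A + B = 2 and r₁A + r₂B = -3.
Since r₁ - r₂ = √56: A = (-3 - (2)r₂)/√56 = 1 - \frac{\sqrt{14}}{4}, and B = 2 - A = \frac{\sqrt{14}}{4} + 1.
So u(n) = \left(1 - \frac{\sqrt{14}}{4}\right)\left(2 + \sqrt{14}\right)^n + \left(\frac{\sqrt{14}}{4} + 1\right)\left(2 - \sqrt{14}\right)^n.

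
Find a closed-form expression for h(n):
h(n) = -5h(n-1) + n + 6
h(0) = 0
First-order linear with linear forcing.
Homogeneous solution: h_h(n) = A·(-5)^n.
Try particular h_p(n) = pn + q. Substituting:
  pn + q = -5(p(n-1) + q) + n + 6.
Matching the n-coefficient: p = -5p + 1 ⇒ p = \frac{1}{6}.
Matching constants: q = 5p - 5q + 6 ⇒ q = \frac{41}{36}.
General: h(n) = A·(-5)^n + \frac{n}{6} + \frac{41}{36}.
Apply h(0) = 0: A + \frac{41}{36} = 0 ⇒ A = - \frac{41}{36}.
So h(n) = - \frac{41 \left(-5\right)^{n}}{36} + \frac{n}{6} + \frac{41}{36}.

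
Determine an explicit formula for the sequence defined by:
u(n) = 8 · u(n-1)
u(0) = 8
Pure geometric recurrence with ratio 8.
By induction u(n) = u(0) · (8)^n = 8 \cdot 8^{n}.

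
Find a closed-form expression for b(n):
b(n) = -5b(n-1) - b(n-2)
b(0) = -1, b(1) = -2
Characteristic equation: x² + 5x + 1 = 0.
Discriminant Δ = (-5)² + 4·(-1) = 21.
Roots r₁,₂ = (-5 ± √21)/2, so r₁ = - \frac{5}{2} + \frac{\sqrt{21}}{2}, r₂ = - \frac{5}{2} - \frac{\sqrt{21}}{2}.
General solution: b(n) = A·r₁^n + B·r₂^n.
From the initial conditions, A + B = -1 and r₁A + r₂B = -2.
Since r₁ - r₂ = √21: A = (-2 - (-1)r₂)/√21 = - \frac{3 \sqrt{21}}{14} - \frac{1}{2}, and B = -1 - A = - \frac{1}{2} + \frac{3 \sqrt{21}}{14}.
So b(n) = \left(- \frac{3 \sqrt{21}}{14} - \frac{1}{2}\right)\left(- \frac{5}{2} + \frac{\sqrt{21}}{2}\right)^n + \left(- \frac{1}{2} + \frac{3 \sqrt{21}}{14}\right)\left(- \frac{5}{2} - \frac{\sqrt{21}}{2}\right)^n.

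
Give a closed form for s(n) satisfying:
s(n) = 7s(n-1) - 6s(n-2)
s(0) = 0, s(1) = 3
Characteristic equation: x² - 7x + 6 = 0, which factors as (x - (6))(x - (1)) = 0.
Roots r₁ = 6, r₂ = 1 (distinct).
General solution: s(n) = A·(6)^n + B·(1)^n.
From s(0) = 0: A + B = 0.
From s(1) = 3: 6A + B = 3.
Solving: A = \frac{3}{5}, B = - \frac{3}{5}.
So s(n) = \frac{3 \cdot 6^{n}}{5} - \frac{3}{5}.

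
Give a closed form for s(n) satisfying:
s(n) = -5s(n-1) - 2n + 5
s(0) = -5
First-order linear with linear forcing.
Homogeneous solution: s_h(n) = A·(-5)^n.
Try particular s_p(n) = pn + q. Substituting:
  pn + q = -5(p(n-1) + q) - 2n + 5.
Matching the n-coefficient: p = -5p - 2 ⇒ p = - \frac{1}{3}.
Matching constants: q = 5p - 5q + 5 ⇒ q = \frac{5}{9}.
General: s(n) = A·(-5)^n - \frac{n}{3} + \frac{5}{9}.
Apply s(0) = -5: A + \frac{5}{9} = -5 ⇒ A = - \frac{50}{9}.
So s(n) = - \frac{50 \left(-5\right)^{n}}{9} - \frac{n}{3} + \frac{5}{9}.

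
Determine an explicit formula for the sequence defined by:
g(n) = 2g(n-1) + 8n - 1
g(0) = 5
First-order linear with linear forcing.
Homogeneous solution: g_h(n) = A·(2)^n.
Try particular g_p(n) = pn + q. Substituting:
  pn + q = 2(p(n-1) + q) + 8n - 1.
Matching the n-coefficient: p = 2p + 8 ⇒ p = -8.
Matching constants: q = -2p + 2q - 1 ⇒ q = -15.
General: g(n) = A·(2)^n - 8 n - 15.
Apply g(0) = 5: A - 15 = 5 ⇒ A = 20.
So g(n) = 20 \cdot 2^{n} - 8 n - 15.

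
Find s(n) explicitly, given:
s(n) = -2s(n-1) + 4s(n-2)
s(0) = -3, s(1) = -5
Characteristic equation: x² + 2x - 4 = 0.
Discriminant Δ = (-2)² + 4·(4) = 20.
Roots r₁,₂ = (-2 ± √20)/2, so r₁ = -1 + \sqrt{5}, r₂ = - \sqrt{5} - 1.
General solution: s(n) = A·r₁^n + B·r₂^n.
From the initial conditions, A + B = -3 and r₁A + r₂B = -5.
Since r₁ - r₂ = √20: A = (-5 - (-3)r₂)/√20 = - \frac{4 \sqrt{5}}{5} - \frac{3}{2}, and B = -3 - A = - \frac{3}{2} + \frac{4 \sqrt{5}}{5}.
So s(n) = \left(- \frac{4 \sqrt{5}}{5} - \frac{3}{2}\right)\left(-1 + \sqrt{5}\right)^n + \left(- \frac{3}{2} + \frac{4 \sqrt{5}}{5}\right)\left(- \sqrt{5} - 1\right)^n.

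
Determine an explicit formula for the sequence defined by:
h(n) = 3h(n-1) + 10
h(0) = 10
First-order linear non-homogeneous.
Homogeneous solution: h_h(n) = A·(3)^n.
Try constant particular solution h_p = K: K = 3K + 10 ⇒ K = -5.
General: h(n) = A·(3)^n - 5.
Apply h(0) = 10: A - 5 = 10 ⇒ A = 15.
So h(n) = 15 \cdot 3^{n} - 5.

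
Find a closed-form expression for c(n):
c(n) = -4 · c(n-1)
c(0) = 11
Pure geometric recurrence with ratio -4.
By induction c(n) = c(0) · (-4)^n = 11 \left(-4\right)^{n}.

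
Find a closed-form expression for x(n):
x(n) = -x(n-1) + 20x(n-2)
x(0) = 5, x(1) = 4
Characteristic equation: x² + x - 20 = 0, which factors as (x - (-5))(x - (4)) = 0.
Roots r₁ = -5, r₂ = 4 (distinct).
General solution: x(n) = A·(-5)^n + B·(4)^n.
From x(0) = 5: A + B = 5.
From x(1) = 4: -5A + 4B = 4.
Solving: A = \frac{16}{9}, B = \frac{29}{9}.
So x(n) = \frac{16 \left(-5\right)^{n}}{9} + \frac{29 \cdot 4^{n}}{9}.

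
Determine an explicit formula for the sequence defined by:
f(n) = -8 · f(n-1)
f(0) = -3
Pure geometric recurrence with ratio -8.
By induction f(n) = f(0) · (-8)^n = - 3 \left(-8\right)^{n}.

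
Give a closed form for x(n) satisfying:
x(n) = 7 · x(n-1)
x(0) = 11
Pure geometric recurrence with ratio 7.
By induction x(n) = x(0) · (7)^n = 11 \cdot 7^{n}.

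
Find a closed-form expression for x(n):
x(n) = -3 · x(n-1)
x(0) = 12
Pure geometric recurrence with ratio -3.
By induction x(n) = x(0) · (-3)^n = 12 \left(-3\right)^{n}.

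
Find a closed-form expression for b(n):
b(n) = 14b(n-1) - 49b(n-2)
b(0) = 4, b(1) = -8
Characteristic equation: x² - 14x + 49 = 0, which is (x - (7))².
Repeated root r = 7.
General solution: b(n) = (A + Bn)·(7)^n.
From b(0) = 4: A = 4.
From b(1) = -8: (A + B)·(7) = -8 ⇒ B = - \frac{36}{7}.
So b(n) = \left(4 - \frac{36 n}{7}\right) \cdot (7)^n.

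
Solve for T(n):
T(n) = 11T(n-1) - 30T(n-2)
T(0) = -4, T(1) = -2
Characteristic equation: x² - 11x + 30 = 0, which factors as (x - (5))(x - (6)) = 0.
Roots r₁ = 5, r₂ = 6 (distinct).
General solution: T(n) = A·(5)^n + B·(6)^n.
From T(0) = -4: A + B = -4.
From T(1) = -2: 5A + 6B = -2.
Solving: A = -22, B = 18.
So T(n) = - 22 \cdot 5^{n} + 18 \cdot 6^{n}.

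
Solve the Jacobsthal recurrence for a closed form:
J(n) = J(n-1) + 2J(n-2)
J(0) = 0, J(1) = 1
This is the Jacobsthal sequence.
Characteristic equation: x² - x - 2 = 0; roots r₁ = 2, r₂ = -1.
General: J(n) = A·r₁^n + B·r₂^n. Solving with J(0)=0, J(1)=1 gives A = \frac{1}{3}, B = - \frac{1}{3}.
So J(n) = - \frac{\left(-1\right)^{n}}{3} + \frac{2^{n}}{3}.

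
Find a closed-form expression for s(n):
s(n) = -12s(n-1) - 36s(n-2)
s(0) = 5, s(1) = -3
Characteristic equation: x² + 12x + 36 = 0, which is (x - (-6))².
Repeated root r = -6.
General solution: s(n) = (A + Bn)·(-6)^n.
From s(0) = 5: A = 5.
From s(1) = -3: (A + B)·(-6) = -3 ⇒ B = - \frac{9}{2}.
So s(n) = \left(5 - \frac{9 n}{2}\right) \cdot (-6)^n.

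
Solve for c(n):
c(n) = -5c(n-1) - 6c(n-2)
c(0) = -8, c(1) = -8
Characteristic equation: x² + 5x + 6 = 0, which factors as (x - (-3))(x - (-2)) = 0.
Roots r₁ = -3, r₂ = -2 (distinct).
General solution: c(n) = A·(-3)^n + B·(-2)^n.
From c(0) = -8: A + B = -8.
From c(1) = -8: -3A - 2B = -8.
Solving: A = 24, B = -32.
So c(n) = - 32 \left(-2\right)^{n} + 24 \left(-3\right)^{n}.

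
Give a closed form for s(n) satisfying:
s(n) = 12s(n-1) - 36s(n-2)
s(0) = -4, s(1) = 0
Characteristic equation: x² - 12x + 36 = 0, which is (x - (6))².
Repeated root r = 6.
General solution: s(n) = (A + Bn)·(6)^n.
From s(0) = -4: A = -4.
From s(1) = 0: (A + B)·(6) = 0 ⇒ B = 4.
So s(n) = \left(4 n - 4\right) \cdot (6)^n.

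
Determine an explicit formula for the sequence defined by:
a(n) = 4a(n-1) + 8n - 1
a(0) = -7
First-order linear with linear forcing.
Homogeneous solution: a_h(n) = A·(4)^n.
Try particular a_p(n) = pn + q. Substituting:
  pn + q = 4(p(n-1) + q) + 8n - 1.
Matching the n-coefficient: p = 4p + 8 ⇒ p = - \frac{8}{3}.
Matching constants: q = -4p + 4q - 1 ⇒ q = - \frac{29}{9}.
General: a(n) = A·(4)^n - \frac{8 n}{3} - \frac{29}{9}.
Apply a(0) = -7: A - \frac{29}{9} = -7 ⇒ A = - \frac{34}{9}.
So a(n) = - \frac{34 \cdot 4^{n}}{9} - \frac{8 n}{3} - \frac{29}{9}.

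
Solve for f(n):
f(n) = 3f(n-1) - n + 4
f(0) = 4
First-order linear with linear forcing.
Homogeneous solution: f_h(n) = A·(3)^n.
Try particular f_p(n) = pn + q. Substituting:
  pn + q = 3(p(n-1) + q) - n + 4.
Matching the n-coefficient: p = 3p - 1 ⇒ p = \frac{1}{2}.
Matching constants: q = -3p + 3q + 4 ⇒ q = - \frac{5}{4}.
General: f(n) = A·(3)^n + \frac{n}{2} - \frac{5}{4}.
Apply f(0) = 4: A - \frac{5}{4} = 4 ⇒ A = \frac{21}{4}.
So f(n) = \frac{21 \cdot 3^{n}}{4} + \frac{n}{2} - \frac{5}{4}.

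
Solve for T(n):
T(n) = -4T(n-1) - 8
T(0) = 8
First-order linear non-homogeneous.
Homogeneous solution: T_h(n) = A·(-4)^n.
Try constant particular solution T_p = K: K = -4K - 8 ⇒ K = - \frac{8}{5}.
General: T(n) = A·(-4)^n - \frac{8}{5}.
Apply T(0) = 8: A - \frac{8}{5} = 8 ⇒ A = \frac{48}{5}.
So T(n) = \frac{48 \left(-4\right)^{n}}{5} - \frac{8}{5}.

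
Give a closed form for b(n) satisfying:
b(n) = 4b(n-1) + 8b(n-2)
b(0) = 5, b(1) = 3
Characteristic equation: x² - 4x - 8 = 0.
Discriminant Δ = (4)² + 4·(8) = 48.
Roots r₁,₂ = (4 ± √48)/2, so r₁ = 2 + 2 \sqrt{3}, r₂ = 2 - 2 \sqrt{3}.
General solution: b(n) = A·r₁^n + B·r₂^n.
From the initial conditions, A + B = 5 and r₁A + r₂B = 3.
Since r₁ - r₂ = √48: A = (3 - (5)r₂)/√48 = \frac{5}{2} - \frac{7 \sqrt{3}}{12}, and B = 5 - A = \frac{7 \sqrt{3}}{12} + \frac{5}{2}.
So b(n) = \left(\frac{5}{2} - \frac{7 \sqrt{3}}{12}\right)\left(2 + 2 \sqrt{3}\right)^n + \left(\frac{7 \sqrt{3}}{12} + \frac{5}{2}\right)\left(2 - 2 \sqrt{3}\right)^n.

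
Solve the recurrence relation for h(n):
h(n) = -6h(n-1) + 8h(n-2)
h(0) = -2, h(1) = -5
Characteristic equation: x² + 6x - 8 = 0.
Discriminant Δ = (-6)² + 4·(8) = 68.
Roots r₁,₂ = (-6 ± √68)/2, so r₁ = -3 + \sqrt{17}, r₂ = - \sqrt{17} - 3.
General solution: h(n) = A·r₁^n + B·r₂^n.
From the initial conditions, A + B = -2 and r₁A + r₂B = -5.
Since r₁ - r₂ = √68: A = (-5 - (-2)r₂)/√68 = - \frac{11 \sqrt{17}}{34} - 1, and B = -2 - A = -1 + \frac{11 \sqrt{17}}{34}.
So h(n) = \left(- \frac{11 \sqrt{17}}{34} - 1\right)\left(-3 + \sqrt{17}\right)^n + \left(-1 + \frac{11 \sqrt{17}}{34}\right)\left(- \sqrt{17} - 3\right)^n.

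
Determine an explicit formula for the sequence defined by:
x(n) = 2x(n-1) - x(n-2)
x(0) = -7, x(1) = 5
Characteristic equation: x² - 2x + 1 = 0, which is (x - (1))².
Repeated root r = 1.
General solution: x(n) = (A + Bn)·(1)^n.
From x(0) = -7: A = -7.
From x(1) = 5: (A + B)·(1) = 5 ⇒ B = 12.
So x(n) = \left(12 n - 7\right) \cdot (1)^n.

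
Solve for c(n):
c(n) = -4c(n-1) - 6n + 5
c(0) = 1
First-order linear with linear forcing.
Homogeneous solution: c_h(n) = A·(-4)^n.
Try particular c_p(n) = pn + q. Substituting:
  pn + q = -4(p(n-1) + q) - 6n + 5.
Matching the n-coefficient: p = -4p - 6 ⇒ p = - \frac{6}{5}.
Matching constants: q = 4p - 4q + 5 ⇒ q = \frac{1}{25}.
General: c(n) = A·(-4)^n - \frac{6 n}{5} + \frac{1}{25}.
Apply c(0) = 1: A + \frac{1}{25} = 1 ⇒ A = \frac{24}{25}.
So c(n) = \frac{24 \left(-4\right)^{n}}{25} - \frac{6 n}{5} + \frac{1}{25}.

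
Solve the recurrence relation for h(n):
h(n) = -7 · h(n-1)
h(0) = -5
Pure geometric recurrence with ratio -7.
By induction h(n) = h(0) · (-7)^n = - 5 \left(-7\right)^{n}.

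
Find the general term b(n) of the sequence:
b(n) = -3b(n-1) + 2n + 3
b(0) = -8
First-order linear with linear forcing.
Homogeneous solution: b_h(n) = A·(-3)^n.
Try particular b_p(n) = pn + q. Substituting:
  pn + q = -3(p(n-1) + q) + 2n + 3.
Matching the n-coefficient: p = -3p + 2 ⇒ p = \frac{1}{2}.
Matching constants: q = 3p - 3q + 3 ⇒ q = \frac{9}{8}.
General: b(n) = A·(-3)^n + \frac{n}{2} + \frac{9}{8}.
Apply b(0) = -8: A + \frac{9}{8} = -8 ⇒ A = - \frac{73}{8}.
So b(n) = - \frac{73 \left(-3\right)^{n}}{8} + \frac{n}{2} + \frac{9}{8}.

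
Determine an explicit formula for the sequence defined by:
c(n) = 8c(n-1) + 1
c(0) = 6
First-order linear non-homogeneous.
Homogeneous solution: c_h(n) = A·(8)^n.
Try constant particular solution c_p = K: K = 8K + 1 ⇒ K = - \frac{1}{7}.
General: c(n) = A·(8)^n - \frac{1}{7}.
Apply c(0) = 6: A - \frac{1}{7} = 6 ⇒ A = \frac{43}{7}.
So c(n) = \frac{43 \cdot 8^{n}}{7} - \frac{1}{7}.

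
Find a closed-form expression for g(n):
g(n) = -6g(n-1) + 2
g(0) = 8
First-order linear non-homogeneous.
Homogeneous solution: g_h(n) = A·(-6)^n.
Try constant particular solution g_p = K: K = -6K + 2 ⇒ K = \frac{2}{7}.
General: g(n) = A·(-6)^n + \frac{2}{7}.
Apply g(0) = 8: A + \frac{2}{7} = 8 ⇒ A = \frac{54}{7}.
So g(n) = \frac{54 \left(-6\right)^{n}}{7} + \frac{2}{7}.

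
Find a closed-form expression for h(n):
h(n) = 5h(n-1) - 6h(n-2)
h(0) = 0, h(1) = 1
Characteristic equation: x² - 5x + 6 = 0, which factors as (x - (2))(x - (3)) = 0.
Roots r₁ = 2, r₂ = 3 (distinct).
General solution: h(n) = A·(2)^n + B·(3)^n.
From h(0) = 0: A + B = 0.
From h(1) = 1: 2A + 3B = 1.
Solving: A = -1, B = 1.
So h(n) = - 2^{n} + 3^{n}.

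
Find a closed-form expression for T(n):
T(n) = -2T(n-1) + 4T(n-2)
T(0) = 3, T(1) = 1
Characteristic equation: x² + 2x - 4 = 0.
Discriminant Δ = (-2)² + 4·(4) = 20.
Roots r₁,₂ = (-2 ± √20)/2, so r₁ = -1 + \sqrt{5}, r₂ = - \sqrt{5} - 1.
General solution: T(n) = A·r₁^n + B·r₂^n.
From the initial conditions, A + B = 3 and r₁A + r₂B = 1.
Since r₁ - r₂ = √20: A = (1 - (3)r₂)/√20 = \frac{2 \sqrt{5}}{5} + \frac{3}{2}, and B = 3 - A = \frac{3}{2} - \frac{2 \sqrt{5}}{5}.
So T(n) = \left(\frac{2 \sqrt{5}}{5} + \frac{3}{2}\right)\left(-1 + \sqrt{5}\right)^n + \left(\frac{3}{2} - \frac{2 \sqrt{5}}{5}\right)\left(- \sqrt{5} - 1\right)^n.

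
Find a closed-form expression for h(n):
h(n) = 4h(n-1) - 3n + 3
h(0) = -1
First-order linear with linear forcing.
Homogeneous solution: h_h(n) = A·(4)^n.
Try particular h_p(n) = pn + q. Substituting:
  pn + q = 4(p(n-1) + q) - 3n + 3.
Matching the n-coefficient: p = 4p - 3 ⇒ p = 1.
Matching constants: q = -4p + 4q + 3 ⇒ q = \frac{1}{3}.
General: h(n) = A·(4)^n + n + \frac{1}{3}.
Apply h(0) = -1: A + \frac{1}{3} = -1 ⇒ A = - \frac{4}{3}.
So h(n) = - \frac{4 \cdot 4^{n}}{3} + n + \frac{1}{3}.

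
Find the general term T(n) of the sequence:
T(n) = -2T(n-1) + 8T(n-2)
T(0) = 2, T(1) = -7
Characteristic equation: x² + 2x - 8 = 0, which factors as (x - (2))(x - (-4)) = 0.
Roots r₁ = 2, r₂ = -4 (distinct).
General solution: T(n) = A·(2)^n + B·(-4)^n.
From T(0) = 2: A + B = 2.
From T(1) = -7: 2A - 4B = -7.
Solving: A = \frac{1}{6}, B = \frac{11}{6}.
So T(n) = \frac{11 \left(-4\right)^{n}}{6} + \frac{2^{n}}{6}.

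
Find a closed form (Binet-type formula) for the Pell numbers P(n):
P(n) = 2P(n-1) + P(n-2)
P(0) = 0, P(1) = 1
This is the Pell sequence.
Characteristic equation: x² - 2x - 1 = 0; roots r₁ = 1 + \sqrt{2}, r₂ = 1 - \sqrt{2}.
General: P(n) = A·r₁^n + B·r₂^n. Solving with P(0)=0, P(1)=1 gives A = \frac{\sqrt{2}}{4}, B = - \frac{\sqrt{2}}{4}.
So P(n) = \frac{\sqrt{2} \left(- \left(1 - \sqrt{2}\right)^{n} + \left(1 + \sqrt{2}\right)^{n}\right)}{4}.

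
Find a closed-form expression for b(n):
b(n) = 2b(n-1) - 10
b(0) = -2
First-order linear non-homogeneous.
Homogeneous solution: b_h(n) = A·(2)^n.
Try constant particular solution b_p = K: K = 2K - 10 ⇒ K = 10.
General: b(n) = A·(2)^n + 10.
Apply b(0) = -2: A + 10 = -2 ⇒ A = -12.
So b(n) = 10 - 12 \cdot 2^{n}.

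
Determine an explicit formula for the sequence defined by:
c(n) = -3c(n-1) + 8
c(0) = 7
First-order linear non-homogeneous.
Homogeneous solution: c_h(n) = A·(-3)^n.
Try constant particular solution c_p = K: K = -3K + 8 ⇒ K = 2.
General: c(n) = A·(-3)^n + 2.
Apply c(0) = 7: A + 2 = 7 ⇒ A = 5.
So c(n) = 5 \left(-3\right)^{n} + 2.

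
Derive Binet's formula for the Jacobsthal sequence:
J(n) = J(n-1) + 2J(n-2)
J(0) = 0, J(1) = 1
This is the Jacobsthal sequence.
Characteristic equation: x² - x - 2 = 0; roots r₁ = 2, r₂ = -1.
General: J(n) = A·r₁^n + B·r₂^n. Solving with J(0)=0, J(1)=1 gives A = \frac{1}{3}, B = - \frac{1}{3}.
So J(n) = - \frac{\left(-1\right)^{n}}{3} + \frac{2^{n}}{3}.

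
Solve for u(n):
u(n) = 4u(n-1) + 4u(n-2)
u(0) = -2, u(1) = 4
Characteristic equation: x² - 4x - 4 = 0.
Discriminant Δ = (4)² + 4·(4) = 32.
Roots r₁,₂ = (4 ± √32)/2, so r₁ = 2 + 2 \sqrt{2}, r₂ = 2 - 2 \sqrt{2}.
General solution: u(n) = A·r₁^n + B·r₂^n.
From the initial conditions, A + B = -2 and r₁A + r₂B = 4.
Since r₁ - r₂ = √32: A = (4 - (-2)r₂)/√32 = -1 + \sqrt{2}, and B = -2 - A = - \sqrt{2} - 1.
So u(n) = \left(-1 + \sqrt{2}\right)\left(2 + 2 \sqrt{2}\right)^n + \left(- \sqrt{2} - 1\right)\left(2 - 2 \sqrt{2}\right)^n.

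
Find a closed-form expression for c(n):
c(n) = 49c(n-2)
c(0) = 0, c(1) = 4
Characteristic equation: x² - 49 = 0, which factors as (x - (7))(x - (-7)) = 0.
Roots r₁ = 7, r₂ = -7 (distinct).
General solution: c(n) = A·(7)^n + B·(-7)^n.
From c(0) = 0: A + B = 0.
From c(1) = 4: 7A - 7B = 4.
Solving: A = \frac{2}{7}, B = - \frac{2}{7}.
So c(n) = - \frac{2 \left(-7\right)^{n}}{7} + \frac{2 \cdot 7^{n}}{7}.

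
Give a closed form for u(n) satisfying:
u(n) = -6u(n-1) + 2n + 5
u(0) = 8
First-order linear with linear forcing.
Homogeneous solution: u_h(n) = A·(-6)^n.
Try particular u_p(n) = pn + q. Substituting:
  pn + q = -6(p(n-1) + q) + 2n + 5.
Matching the n-coefficient: p = -6p + 2 ⇒ p = \frac{2}{7}.
Matching constants: q = 6p - 6q + 5 ⇒ q = \frac{47}{49}.
General: u(n) = A·(-6)^n + \frac{2 n}{7} + \frac{47}{49}.
Apply u(0) = 8: A + \frac{47}{49} = 8 ⇒ A = \frac{345}{49}.
So u(n) = \frac{345 \left(-6\right)^{n}}{49} + \frac{2 n}{7} + \frac{47}{49}.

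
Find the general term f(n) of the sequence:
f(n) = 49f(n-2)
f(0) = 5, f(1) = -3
Characteristic equation: x² - 49 = 0, which factors as (x - (7))(x - (-7)) = 0.
Roots r₁ = 7, r₂ = -7 (distinct).
General solution: f(n) = A·(7)^n + B·(-7)^n.
From f(0) = 5: A + B = 5.
From f(1) = -3: 7A - 7B = -3.
Solving: A = \frac{16}{7}, B = \frac{19}{7}.
So f(n) = \frac{19 \left(-7\right)^{n}}{7} + \frac{16 \cdot 7^{n}}{7}.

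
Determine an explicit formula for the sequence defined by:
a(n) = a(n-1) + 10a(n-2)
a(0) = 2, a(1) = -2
Characteristic equation: x² - x - 10 = 0.
Discriminant Δ = (1)² + 4·(10) = 41.
Roots r₁,₂ = (1 ± √41)/2, so r₁ = \frac{1}{2} + \frac{\sqrt{41}}{2}, r₂ = \frac{1}{2} - \frac{\sqrt{41}}{2}.
General solution: a(n) = A·r₁^n + B·r₂^n.
From the initial conditions, A + B = 2 and r₁A + r₂B = -2.
Since r₁ - r₂ = √41: A = (-2 - (2)r₂)/√41 = 1 - \frac{3 \sqrt{41}}{41}, and B = 2 - A = \frac{3 \sqrt{41}}{41} + 1.
So a(n) = \left(1 - \frac{3 \sqrt{41}}{41}\right)\left(\frac{1}{2} + \frac{\sqrt{41}}{2}\right)^n + \left(\frac{3 \sqrt{41}}{41} + 1\right)\left(\frac{1}{2} - \frac{\sqrt{41}}{2}\right)^n.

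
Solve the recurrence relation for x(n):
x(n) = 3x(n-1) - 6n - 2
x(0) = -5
First-order linear with linear forcing.
Homogeneous solution: x_h(n) = A·(3)^n.
Try particular x_p(n) = pn + q. Substituting:
  pn + q = 3(p(n-1) + q) - 6n - 2.
Matching the n-coefficient: p = 3p - 6 ⇒ p = 3.
Matching constants: q = -3p + 3q - 2 ⇒ q = \frac{11}{2}.
General: x(n) = A·(3)^n + 3 n + \frac{11}{2}.
Apply x(0) = -5: A + \frac{11}{2} = -5 ⇒ A = - \frac{21}{2}.
So x(n) = - \frac{21 \cdot 3^{n}}{2} + 3 n + \frac{11}{2}.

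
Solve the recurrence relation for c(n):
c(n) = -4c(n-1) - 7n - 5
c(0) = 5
First-order linear with linear forcing.
Homogeneous solution: c_h(n) = A·(-4)^n.
Try particular c_p(n) = pn + q. Substituting:
  pn + q = -4(p(n-1) + q) - 7n - 5.
Matching the n-coefficient: p = -4p - 7 ⇒ p = - \frac{7}{5}.
Matching constants: q = 4p - 4q - 5 ⇒ q = - \frac{53}{25}.
General: c(n) = A·(-4)^n - \frac{7 n}{5} - \frac{53}{25}.
Apply c(0) = 5: A - \frac{53}{25} = 5 ⇒ A = \frac{178}{25}.
So c(n) = \frac{178 \left(-4\right)^{n}}{25} - \frac{7 n}{5} - \frac{53}{25}.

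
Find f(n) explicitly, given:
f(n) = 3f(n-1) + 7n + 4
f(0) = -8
First-order linear with linear forcing.
Homogeneous solution: f_h(n) = A·(3)^n.
Try particular f_p(n) = pn + q. Substituting:
  pn + q = 3(p(n-1) + q) + 7n + 4.
Matching the n-coefficient: p = 3p + 7 ⇒ p = - \frac{7}{2}.
Matching constants: q = -3p + 3q + 4 ⇒ q = - \frac{29}{4}.
General: f(n) = A·(3)^n - \frac{7 n}{2} - \frac{29}{4}.
Apply f(0) = -8: A - \frac{29}{4} = -8 ⇒ A = - \frac{3}{4}.
So f(n) = - \frac{3 \cdot 3^{n}}{4} - \frac{7 n}{2} - \frac{29}{4}.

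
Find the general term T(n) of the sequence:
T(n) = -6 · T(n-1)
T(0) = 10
Pure geometric recurrence with ratio -6.
By induction T(n) = T(0) · (-6)^n = 10 \left(-6\right)^{n}.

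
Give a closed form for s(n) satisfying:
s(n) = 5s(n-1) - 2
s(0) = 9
First-order linear non-homogeneous.
Homogeneous solution: s_h(n) = A·(5)^n.
Try constant particular solution s_p = K: K = 5K - 2 ⇒ K = \frac{1}{2}.
General: s(n) = A·(5)^n + \frac{1}{2}.
Apply s(0) = 9: A + \frac{1}{2} = 9 ⇒ A = \frac{17}{2}.
So s(n) = \frac{17 \cdot 5^{n}}{2} + \frac{1}{2}.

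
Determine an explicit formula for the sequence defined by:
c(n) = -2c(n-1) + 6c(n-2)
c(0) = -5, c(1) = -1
Characteristic equation: x² + 2x - 6 = 0.
Discriminant Δ = (-2)² + 4·(6) = 28.
Roots r₁,₂ = (-2 ± √28)/2, so r₁ = -1 + \sqrt{7}, r₂ = - \sqrt{7} - 1.
General solution: c(n) = A·r₁^n + B·r₂^n.
From the initial conditions, A + B = -5 and r₁A + r₂B = -1.
Since r₁ - r₂ = √28: A = (-1 - (-5)r₂)/√28 = - \frac{5}{2} - \frac{3 \sqrt{7}}{7}, and B = -5 - A = - \frac{5}{2} + \frac{3 \sqrt{7}}{7}.
So c(n) = \left(- \frac{5}{2} - \frac{3 \sqrt{7}}{7}\right)\left(-1 + \sqrt{7}\right)^n + \left(- \frac{5}{2} + \frac{3 \sqrt{7}}{7}\right)\left(- \sqrt{7} - 1\right)^n.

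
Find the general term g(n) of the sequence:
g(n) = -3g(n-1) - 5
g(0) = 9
First-order linear non-homogeneous.
Homogeneous solution: g_h(n) = A·(-3)^n.
Try constant particular solution g_p = K: K = -3K - 5 ⇒ K = - \frac{5}{4}.
General: g(n) = A·(-3)^n - \frac{5}{4}.
Apply g(0) = 9: A - \frac{5}{4} = 9 ⇒ A = \frac{41}{4}.
So g(n) = \frac{41 \left(-3\right)^{n}}{4} - \frac{5}{4}.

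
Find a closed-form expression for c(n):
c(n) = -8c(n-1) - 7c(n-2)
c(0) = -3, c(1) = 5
Characteristic equation: x² + 8x + 7 = 0, which factors as (x - (-1))(x - (-7)) = 0.
Roots r₁ = -1, r₂ = -7 (distinct).
General solution: c(n) = A·(-1)^n + B·(-7)^n.
From c(0) = -3: A + B = -3.
From c(1) = 5: -A - 7B = 5.
Solving: A = - \frac{8}{3}, B = - \frac{1}{3}.
So c(n) = - \frac{8 \left(-1\right)^{n}}{3} - \frac{\left(-7\right)^{n}}{3}.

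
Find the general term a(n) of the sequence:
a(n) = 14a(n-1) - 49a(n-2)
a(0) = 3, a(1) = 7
Characteristic equation: x² - 14x + 49 = 0, which is (x - (7))².
Repeated root r = 7.
General solution: a(n) = (A + Bn)·(7)^n.
From a(0) = 3: A = 3.
From a(1) = 7: (A + B)·(7) = 7 ⇒ B = -2.
So a(n) = \left(3 - 2 n\right) \cdot (7)^n.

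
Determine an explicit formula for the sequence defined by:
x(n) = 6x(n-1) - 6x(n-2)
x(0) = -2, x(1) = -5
Characteristic equation: x² - 6x + 6 = 0.
Discriminant Δ = (6)² + 4·(-6) = 12.
Roots r₁,₂ = (6 ± √12)/2, so r₁ = \sqrt{3} + 3, r₂ = 3 - \sqrt{3}.
General solution: x(n) = A·r₁^n + B·r₂^n.
From the initial conditions, A + B = -2 and r₁A + r₂B = -5.
Since r₁ - r₂ = √12: A = (-5 - (-2)r₂)/√12 = -1 + \frac{\sqrt{3}}{6}, and B = -2 - A = -1 - \frac{\sqrt{3}}{6}.
So x(n) = \left(-1 + \frac{\sqrt{3}}{6}\right)\left(\sqrt{3} + 3\right)^n + \left(-1 - \frac{\sqrt{3}}{6}\right)\left(3 - \sqrt{3}\right)^n.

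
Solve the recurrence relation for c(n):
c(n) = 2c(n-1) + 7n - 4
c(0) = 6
First-order linear with linear forcing.
Homogeneous solution: c_h(n) = A·(2)^n.
Try particular c_p(n) = pn + q. Substituting:
  pn + q = 2(p(n-1) + q) + 7n - 4.
Matching the n-coefficient: p = 2p + 7 ⇒ p = -7.
Matching constants: q = -2p + 2q - 4 ⇒ q = -10.
General: c(n) = A·(2)^n - 7 n - 10.
Apply c(0) = 6: A - 10 = 6 ⇒ A = 16.
So c(n) = 16 \cdot 2^{n} - 7 n - 10.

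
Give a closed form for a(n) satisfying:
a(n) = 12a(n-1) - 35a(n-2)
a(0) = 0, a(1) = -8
Characteristic equation: x² - 12x + 35 = 0, which factors as (x - (5))(x - (7)) = 0.
Roots r₁ = 5, r₂ = 7 (distinct).
General solution: a(n) = A·(5)^n + B·(7)^n.
From a(0) = 0: A + B = 0.
From a(1) = -8: 5A + 7B = -8.
Solving: A = 4, B = -4.
So a(n) = 4 \cdot 5^{n} - 4 \cdot 7^{n}.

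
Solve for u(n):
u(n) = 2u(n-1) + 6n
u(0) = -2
First-order linear with linear forcing.
Homogeneous solution: u_h(n) = A·(2)^n.
Try particular u_p(n) = pn + q. Substituting:
  pn + q = 2(p(n-1) + q) + 6n.
Matching the n-coefficient: p = 2p + 6 ⇒ p = -6.
Matching constants: q = -2p + 2q ⇒ q = -12.
General: u(n) = A·(2)^n - 6 n - 12.
Apply u(0) = -2: A - 12 = -2 ⇒ A = 10.
So u(n) = 10 \cdot 2^{n} - 6 n - 12.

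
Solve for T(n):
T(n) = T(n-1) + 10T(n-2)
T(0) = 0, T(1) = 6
Characteristic equation: x² - x - 10 = 0.
Discriminant Δ = (1)² + 4·(10) = 41.
Roots r₁,₂ = (1 ± √41)/2, so r₁ = \frac{1}{2} + \frac{\sqrt{41}}{2}, r₂ = \frac{1}{2} - \frac{\sqrt{41}}{2}.
General solution: T(n) = A·r₁^n + B·r₂^n.
From the initial conditions, A + B = 0 and r₁A + r₂B = 6.
Since r₁ - r₂ = √41: A = (6 - (0)r₂)/√41 = \frac{6 \sqrt{41}}{41}, and B = 0 - A = - \frac{6 \sqrt{41}}{41}.
So T(n) = \left(\frac{6 \sqrt{41}}{41}\right)\left(\frac{1}{2} + \frac{\sqrt{41}}{2}\right)^n + \left(- \frac{6 \sqrt{41}}{41}\right)\left(\frac{1}{2} - \frac{\sqrt{41}}{2}\right)^n.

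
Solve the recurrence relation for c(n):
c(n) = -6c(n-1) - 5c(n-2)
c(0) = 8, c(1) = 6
Characteristic equation: x² + 6x + 5 = 0, which factors as (x - (-5))(x - (-1)) = 0.
Roots r₁ = -5, r₂ = -1 (distinct).
General solution: c(n) = A·(-5)^n + B·(-1)^n.
From c(0) = 8: A + B = 8.
From c(1) = 6: -5A - B = 6.
Solving: A = - \frac{7}{2}, B = \frac{23}{2}.
So c(n) = \frac{23 \left(-1\right)^{n}}{2} - \frac{7 \left(-5\right)^{n}}{2}.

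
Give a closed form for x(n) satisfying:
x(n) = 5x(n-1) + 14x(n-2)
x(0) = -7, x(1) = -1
Characteristic equation: x² - 5x - 14 = 0, which factors as (x - (7))(x - (-2)) = 0.
Roots r₁ = 7, r₂ = -2 (distinct).
General solution: x(n) = A·(7)^n + B·(-2)^n.
From x(0) = -7: A + B = -7.
From x(1) = -1: 7A - 2B = -1.
Solving: A = - \frac{5}{3}, B = - \frac{16}{3}.
So x(n) = - \frac{16 \left(-2\right)^{n}}{3} - \frac{5 \cdot 7^{n}}{3}.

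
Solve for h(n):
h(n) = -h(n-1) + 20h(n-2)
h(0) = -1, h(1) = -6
Characteristic equation: x² + x - 20 = 0, which factors as (x - (-5))(x - (4)) = 0.
Roots r₁ = -5, r₂ = 4 (distinct).
General solution: h(n) = A·(-5)^n + B·(4)^n.
From h(0) = -1: A + B = -1.
From h(1) = -6: -5A + 4B = -6.
Solving: A = \frac{2}{9}, B = - \frac{11}{9}.
So h(n) = \frac{2 \left(-5\right)^{n}}{9} - \frac{11 \cdot 4^{n}}{9}.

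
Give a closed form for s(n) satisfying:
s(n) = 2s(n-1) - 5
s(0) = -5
First-order linear non-homogeneous.
Homogeneous solution: s_h(n) = A·(2)^n.
Try constant particular solution s_p = K: K = 2K - 5 ⇒ K = 5.
General: s(n) = A·(2)^n + 5.
Apply s(0) = -5: A + 5 = -5 ⇒ A = -10.
So s(n) = 5 - 10 \cdot 2^{n}.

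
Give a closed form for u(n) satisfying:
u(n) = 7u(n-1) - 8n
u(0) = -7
First-order linear with linear forcing.
Homogeneous solution: u_h(n) = A·(7)^n.
Try particular u_p(n) = pn + q. Substituting:
  pn + q = 7(p(n-1) + q) - 8n.
Matching the n-coefficient: p = 7p - 8 ⇒ p = \frac{4}{3}.
Matching constants: q = -7p + 7q ⇒ q = \frac{14}{9}.
General: u(n) = A·(7)^n + \frac{4 n}{3} + \frac{14}{9}.
Apply u(0) = -7: A + \frac{14}{9} = -7 ⇒ A = - \frac{77}{9}.
So u(n) = - \frac{77 \cdot 7^{n}}{9} + \frac{4 n}{3} + \frac{14}{9}.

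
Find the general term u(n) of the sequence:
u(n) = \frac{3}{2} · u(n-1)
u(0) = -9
Pure geometric recurrence with ratio \frac{3}{2}.
By induction u(n) = u(0) · (\frac{3}{2})^n = - 9 \left(\frac{3}{2}\right)^{n}.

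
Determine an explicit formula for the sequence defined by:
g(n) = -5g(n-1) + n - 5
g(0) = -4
First-order linear with linear forcing.
Homogeneous solution: g_h(n) = A·(-5)^n.
Try particular g_p(n) = pn + q. Substituting:
  pn + q = -5(p(n-1) + q) + n - 5.
Matching the n-coefficient: p = -5p + 1 ⇒ p = \frac{1}{6}.
Matching constants: q = 5p - 5q - 5 ⇒ q = - \frac{25}{36}.
General: g(n) = A·(-5)^n + \frac{n}{6} - \frac{25}{36}.
Apply g(0) = -4: A - \frac{25}{36} = -4 ⇒ A = - \frac{119}{36}.
So g(n) = - \frac{119 \left(-5\right)^{n}}{36} + \frac{n}{6} - \frac{25}{36}.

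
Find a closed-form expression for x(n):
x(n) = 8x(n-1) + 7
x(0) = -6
First-order linear non-homogeneous.
Homogeneous solution: x_h(n) = A·(8)^n.
Try constant particular solution x_p = K: K = 8K + 7 ⇒ K = -1.
General: x(n) = A·(8)^n - 1.
Apply x(0) = -6: A - 1 = -6 ⇒ A = -5.
So x(n) = - 5 \cdot 8^{n} - 1.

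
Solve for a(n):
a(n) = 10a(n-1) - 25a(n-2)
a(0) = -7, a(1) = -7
Characteristic equation: x² - 10x + 25 = 0, which is (x - (5))².
Repeated root r = 5.
General solution: a(n) = (A + Bn)·(5)^n.
From a(0) = -7: A = -7.
From a(1) = -7: (A + B)·(5) = -7 ⇒ B = \frac{28}{5}.
So a(n) = \left(\frac{28 n}{5} - 7\right) \cdot (5)^n.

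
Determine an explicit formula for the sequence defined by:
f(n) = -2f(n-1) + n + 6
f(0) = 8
First-order linear with linear forcing.
Homogeneous solution: f_h(n) = A·(-2)^n.
Try particular f_p(n) = pn + q. Substituting:
  pn + q = -2(p(n-1) + q) + n + 6.
Matching the n-coefficient: p = -2p + 1 ⇒ p = \frac{1}{3}.
Matching constants: q = 2p - 2q + 6 ⇒ q = \frac{20}{9}.
General: f(n) = A·(-2)^n + \frac{n}{3} + \frac{20}{9}.
Apply f(0) = 8: A + \frac{20}{9} = 8 ⇒ A = \frac{52}{9}.
So f(n) = \frac{52 \left(-2\right)^{n}}{9} + \frac{n}{3} + \frac{20}{9}.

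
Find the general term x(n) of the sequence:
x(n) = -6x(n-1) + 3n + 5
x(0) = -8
First-order linear with linear forcing.
Homogeneous solution: x_h(n) = A·(-6)^n.
Try particular x_p(n) = pn + q. Substituting:
  pn + q = -6(p(n-1) + q) + 3n + 5.
Matching the n-coefficient: p = -6p + 3 ⇒ p = \frac{3}{7}.
Matching constants: q = 6p - 6q + 5 ⇒ q = \frac{53}{49}.
General: x(n) = A·(-6)^n + \frac{3 n}{7} + \frac{53}{49}.
Apply x(0) = -8: A + \frac{53}{49} = -8 ⇒ A = - \frac{445}{49}.
So x(n) = - \frac{445 \left(-6\right)^{n}}{49} + \frac{3 n}{7} + \frac{53}{49}.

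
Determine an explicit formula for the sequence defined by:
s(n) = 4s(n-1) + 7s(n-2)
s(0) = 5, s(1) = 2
Characteristic equation: x² - 4x - 7 = 0.
Discriminant Δ = (4)² + 4·(7) = 44.
Roots r₁,₂ = (4 ± √44)/2, so r₁ = 2 + \sqrt{11}, r₂ = 2 - \sqrt{11}.
General solution: s(n) = A·r₁^n + B·r₂^n.
From the initial conditions, A + B = 5 and r₁A + r₂B = 2.
Since r₁ - r₂ = √44: A = (2 - (5)r₂)/√44 = \frac{5}{2} - \frac{4 \sqrt{11}}{11}, and B = 5 - A = \frac{4 \sqrt{11}}{11} + \frac{5}{2}.
So s(n) = \left(\frac{5}{2} - \frac{4 \sqrt{11}}{11}\right)\left(2 + \sqrt{11}\right)^n + \left(\frac{4 \sqrt{11}}{11} + \frac{5}{2}\right)\left(2 - \sqrt{11}\right)^n.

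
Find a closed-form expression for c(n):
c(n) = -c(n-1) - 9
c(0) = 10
First-order linear non-homogeneous.
Homogeneous solution: c_h(n) = A·(-1)^n.
Try constant particular solution c_p = K: K = -K - 9 ⇒ K = - \frac{9}{2}.
General: c(n) = A·(-1)^n - \frac{9}{2}.
Apply c(0) = 10: A - \frac{9}{2} = 10 ⇒ A = \frac{29}{2}.
So c(n) = \frac{29 \left(-1\right)^{n}}{2} - \frac{9}{2}.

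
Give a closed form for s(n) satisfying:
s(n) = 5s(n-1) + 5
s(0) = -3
First-order linear non-homogeneous.
Homogeneous solution: s_h(n) = A·(5)^n.
Try constant particular solution s_p = K: K = 5K + 5 ⇒ K = - \frac{5}{4}.
General: s(n) = A·(5)^n - \frac{5}{4}.
Apply s(0) = -3: A - \frac{5}{4} = -3 ⇒ A = - \frac{7}{4}.
So s(n) = - \frac{7 \cdot 5^{n}}{4} - \frac{5}{4}.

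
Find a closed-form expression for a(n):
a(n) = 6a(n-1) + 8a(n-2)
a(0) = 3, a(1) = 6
Characteristic equation: x² - 6x - 8 = 0.
Discriminant Δ = (6)² + 4·(8) = 68.
Roots r₁,₂ = (6 ± √68)/2, so r₁ = 3 + \sqrt{17}, r₂ = 3 - \sqrt{17}.
General solution: a(n) = A·r₁^n + B·r₂^n.
From the initial conditions, A + B = 3 and r₁A + r₂B = 6.
Since r₁ - r₂ = √68: A = (6 - (3)r₂)/√68 = \frac{3}{2} - \frac{3 \sqrt{17}}{34}, and B = 3 - A = \frac{3 \sqrt{17}}{34} + \frac{3}{2}.
So a(n) = \left(\frac{3}{2} - \frac{3 \sqrt{17}}{34}\right)\left(3 + \sqrt{17}\right)^n + \left(\frac{3 \sqrt{17}}{34} + \frac{3}{2}\right)\left(3 - \sqrt{17}\right)^n.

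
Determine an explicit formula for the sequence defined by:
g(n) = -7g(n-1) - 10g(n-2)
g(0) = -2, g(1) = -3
Characteristic equation: x² + 7x + 10 = 0, which factors as (x - (-2))(x - (-5)) = 0.
Roots r₁ = -2, r₂ = -5 (distinct).
General solution: g(n) = A·(-2)^n + B·(-5)^n.
From g(0) = -2: A + B = -2.
From g(1) = -3: -2A - 5B = -3.
Solving: A = - \frac{13}{3}, B = \frac{7}{3}.
So g(n) = - \frac{13 \left(-2\right)^{n}}{3} + \frac{7 \left(-5\right)^{n}}{3}.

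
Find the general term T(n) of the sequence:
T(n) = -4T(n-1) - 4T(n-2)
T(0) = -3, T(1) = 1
Characteristic equation: x² + 4x + 4 = 0, which is (x - (-2))².
Repeated root r = -2.
General solution: T(n) = (A + Bn)·(-2)^n.
From T(0) = -3: A = -3.
From T(1) = 1: (A + B)·(-2) = 1 ⇒ B = \frac{5}{2}.
So T(n) = \left(\frac{5 n}{2} - 3\right) \cdot (-2)^n.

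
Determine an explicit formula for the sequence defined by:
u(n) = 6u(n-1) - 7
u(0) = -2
First-order linear non-homogeneous.
Homogeneous solution: u_h(n) = A·(6)^n.
Try constant particular solution u_p = K: K = 6K - 7 ⇒ K = \frac{7}{5}.
General: u(n) = A·(6)^n + \frac{7}{5}.
Apply u(0) = -2: A + \frac{7}{5} = -2 ⇒ A = - \frac{17}{5}.
So u(n) = \frac{7}{5} - \frac{17 \cdot 6^{n}}{5}.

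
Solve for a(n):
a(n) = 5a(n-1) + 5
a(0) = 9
First-order linear non-homogeneous.
Homogeneous solution: a_h(n) = A·(5)^n.
Try constant particular solution a_p = K: K = 5K + 5 ⇒ K = - \frac{5}{4}.
General: a(n) = A·(5)^n - \frac{5}{4}.
Apply a(0) = 9: A - \frac{5}{4} = 9 ⇒ A = \frac{41}{4}.
So a(n) = \frac{41 \cdot 5^{n}}{4} - \frac{5}{4}.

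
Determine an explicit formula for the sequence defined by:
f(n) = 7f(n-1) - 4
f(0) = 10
First-order linear non-homogeneous.
Homogeneous solution: f_h(n) = A·(7)^n.
Try constant particular solution f_p = K: K = 7K - 4 ⇒ K = \frac{2}{3}.
General: f(n) = A·(7)^n + \frac{2}{3}.
Apply f(0) = 10: A + \frac{2}{3} = 10 ⇒ A = \frac{28}{3}.
So f(n) = \frac{28 \cdot 7^{n}}{3} + \frac{2}{3}.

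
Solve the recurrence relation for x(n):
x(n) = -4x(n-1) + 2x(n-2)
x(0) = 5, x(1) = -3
Characteristic equation: x² + 4x - 2 = 0.
Discriminant Δ = (-4)² + 4·(2) = 24.
Roots r₁,₂ = (-4 ± √24)/2, so r₁ = -2 + \sqrt{6}, r₂ = - \sqrt{6} - 2.
General solution: x(n) = A·r₁^n + B·r₂^n.
From the initial conditions, A + B = 5 and r₁A + r₂B = -3.
Since r₁ - r₂ = √24: A = (-3 - (5)r₂)/√24 = \frac{7 \sqrt{6}}{12} + \frac{5}{2}, and B = 5 - A = \frac{5}{2} - \frac{7 \sqrt{6}}{12}.
So x(n) = \left(\frac{7 \sqrt{6}}{12} + \frac{5}{2}\right)\left(-2 + \sqrt{6}\right)^n + \left(\frac{5}{2} - \frac{7 \sqrt{6}}{12}\right)\left(- \sqrt{6} - 2\right)^n.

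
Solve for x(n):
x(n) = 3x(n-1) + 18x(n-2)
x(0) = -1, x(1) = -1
Characteristic equation: x² - 3x - 18 = 0, which factors as (x - (-3))(x - (6)) = 0.
Roots r₁ = -3, r₂ = 6 (distinct).
General solution: x(n) = A·(-3)^n + B·(6)^n.
From x(0) = -1: A + B = -1.
From x(1) = -1: -3A + 6B = -1.
Solving: A = - \frac{5}{9}, B = - \frac{4}{9}.
So x(n) = - \frac{5 \left(-3\right)^{n}}{9} - \frac{4 \cdot 6^{n}}{9}.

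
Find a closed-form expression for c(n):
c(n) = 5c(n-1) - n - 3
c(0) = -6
First-order linear with linear forcing.
Homogeneous solution: c_h(n) = A·(5)^n.
Try particular c_p(n) = pn + q. Substituting:
  pn + q = 5(p(n-1) + q) - n - 3.
Matching the n-coefficient: p = 5p - 1 ⇒ p = \frac{1}{4}.
Matching constants: q = -5p + 5q - 3 ⇒ q = \frac{17}{16}.
General: c(n) = A·(5)^n + \frac{n}{4} + \frac{17}{16}.
Apply c(0) = -6: A + \frac{17}{16} = -6 ⇒ A = - \frac{113}{16}.
So c(n) = - \frac{113 \cdot 5^{n}}{16} + \frac{n}{4} + \frac{17}{16}.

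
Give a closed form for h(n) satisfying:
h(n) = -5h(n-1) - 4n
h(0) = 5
First-order linear with linear forcing.
Homogeneous solution: h_h(n) = A·(-5)^n.
Try particular h_p(n) = pn + q. Substituting:
  pn + q = -5(p(n-1) + q) - 4n.
Matching the n-coefficient: p = -5p - 4 ⇒ p = - \frac{2}{3}.
Matching constants: q = 5p - 5q ⇒ q = - \frac{5}{9}.
General: h(n) = A·(-5)^n - \frac{2 n}{3} - \frac{5}{9}.
Apply h(0) = 5: A - \frac{5}{9} = 5 ⇒ A = \frac{50}{9}.
So h(n) = \frac{50 \left(-5\right)^{n}}{9} - \frac{2 n}{3} - \frac{5}{9}.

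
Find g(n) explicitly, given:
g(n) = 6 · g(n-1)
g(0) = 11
Pure geometric recurrence with ratio 6.
By induction g(n) = g(0) · (6)^n = 11 \cdot 6^{n}.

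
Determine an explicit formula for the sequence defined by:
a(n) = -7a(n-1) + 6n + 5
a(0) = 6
First-order linear with linear forcing.
Homogeneous solution: a_h(n) = A·(-7)^n.
Try particular a_p(n) = pn + q. Substituting:
  pn + q = -7(p(n-1) + q) + 6n + 5.
Matching the n-coefficient: p = -7p + 6 ⇒ p = \frac{3}{4}.
Matching constants: q = 7p - 7q + 5 ⇒ q = \frac{41}{32}.
General: a(n) = A·(-7)^n + \frac{3 n}{4} + \frac{41}{32}.
Apply a(0) = 6: A + \frac{41}{32} = 6 ⇒ A = \frac{151}{32}.
So a(n) = \frac{151 \left(-7\right)^{n}}{32} + \frac{3 n}{4} + \frac{41}{32}.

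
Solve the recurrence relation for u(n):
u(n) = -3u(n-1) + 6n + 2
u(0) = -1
First-order linear with linear forcing.
Homogeneous solution: u_h(n) = A·(-3)^n.
Try particular u_p(n) = pn + q. Substituting:
  pn + q = -3(p(n-1) + q) + 6n + 2.
Matching the n-coefficient: p = -3p + 6 ⇒ p = \frac{3}{2}.
Matching constants: q = 3p - 3q + 2 ⇒ q = \frac{13}{8}.
General: u(n) = A·(-3)^n + \frac{3 n}{2} + \frac{13}{8}.
Apply u(0) = -1: A + \frac{13}{8} = -1 ⇒ A = - \frac{21}{8}.
So u(n) = - \frac{21 \left(-3\right)^{n}}{8} + \frac{3 n}{2} + \frac{13}{8}.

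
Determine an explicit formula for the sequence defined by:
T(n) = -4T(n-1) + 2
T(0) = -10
First-order linear non-homogeneous.
Homogeneous solution: T_h(n) = A·(-4)^n.
Try constant particular solution T_p = K: K = -4K + 2 ⇒ K = \frac{2}{5}.
General: T(n) = A·(-4)^n + \frac{2}{5}.
Apply T(0) = -10: A + \frac{2}{5} = -10 ⇒ A = - \frac{52}{5}.
So T(n) = \frac{2}{5} - \frac{52 \left(-4\right)^{n}}{5}.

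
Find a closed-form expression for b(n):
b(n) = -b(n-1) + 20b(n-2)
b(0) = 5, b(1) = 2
Characteristic equation: x² + x - 20 = 0, which factors as (x - (-5))(x - (4)) = 0.
Roots r₁ = -5, r₂ = 4 (distinct).
General solution: b(n) = A·(-5)^n + B·(4)^n.
From b(0) = 5: A + B = 5.
From b(1) = 2: -5A + 4B = 2.
Solving: A = 2, B = 3.
So b(n) = 2 \left(-5\right)^{n} + 3 \cdot 4^{n}.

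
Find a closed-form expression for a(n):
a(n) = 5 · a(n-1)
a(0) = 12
Pure geometric recurrence with ratio 5.
By induction a(n) = a(0) · (5)^n = 12 \cdot 5^{n}.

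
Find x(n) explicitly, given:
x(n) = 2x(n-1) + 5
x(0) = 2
First-order linear non-homogeneous.
Homogeneous solution: x_h(n) = A·(2)^n.
Try constant particular solution x_p = K: K = 2K + 5 ⇒ K = -5.
General: x(n) = A·(2)^n - 5.
Apply x(0) = 2: A - 5 = 2 ⇒ A = 7.
So x(n) = 7 \cdot 2^{n} - 5.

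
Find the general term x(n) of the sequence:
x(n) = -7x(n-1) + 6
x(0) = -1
First-order linear non-homogeneous.
Homogeneous solution: x_h(n) = A·(-7)^n.
Try constant particular solution x_p = K: K = -7K + 6 ⇒ K = \frac{3}{4}.
General: x(n) = A·(-7)^n + \frac{3}{4}.
Apply x(0) = -1: A + \frac{3}{4} = -1 ⇒ A = - \frac{7}{4}.
So x(n) = \frac{3}{4} - \frac{7 \left(-7\right)^{n}}{4}.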